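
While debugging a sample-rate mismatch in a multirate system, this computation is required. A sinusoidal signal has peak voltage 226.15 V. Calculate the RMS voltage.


RMS voltage for a sinusoidal waveform:
V_rms = V_peak / sqrt(2)
      = 226.15 / 1.414214
      = 159.912 V

159.912 V


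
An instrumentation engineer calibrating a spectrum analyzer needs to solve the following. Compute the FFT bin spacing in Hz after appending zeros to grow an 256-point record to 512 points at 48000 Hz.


Frequency resolution after zero-padding:
N_padded = 256 * 2 = 512
df = fs / N_padded
   = 48000 / 512
   = 93.75 Hz

93.75 Hz


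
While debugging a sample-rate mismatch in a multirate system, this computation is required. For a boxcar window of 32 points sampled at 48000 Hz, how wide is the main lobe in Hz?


Main lobe width for a rectangular window:
Width = 2 * fs / N
      = 2 * 48000 / 32
      = 96000 / 32
      = 3000.0 Hz

3000.0 Hz


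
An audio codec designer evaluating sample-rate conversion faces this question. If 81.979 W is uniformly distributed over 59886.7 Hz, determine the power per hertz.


Power spectral density:
PSD = P / BW
    = 81.979 / 59886.7
    = 0.0013689 W/Hz

0.0013689 W/Hz


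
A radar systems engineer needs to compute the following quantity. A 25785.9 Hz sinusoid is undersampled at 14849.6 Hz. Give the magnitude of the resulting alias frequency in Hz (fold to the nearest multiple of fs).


Compute the nearest integer multiple of fs to the signal:
n = round(25785.9 / 14849.6) = 2
f_alias = |25785.9 - 2 * 14849.6|
        = |25785.9 - 29699.2|
        = 3913.3 Hz

3913.3


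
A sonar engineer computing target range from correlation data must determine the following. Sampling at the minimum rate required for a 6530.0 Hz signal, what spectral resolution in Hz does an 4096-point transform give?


Step 1 — Nyquist sampling rate:
fs = 2 * fmax = 2 * 6530.0 = 13060.0 Hz

Step 2 — DFT bin spacing:
df = fs / N = 13060.0 / 4096 = 3.1885 Hz

3.1885 Hz


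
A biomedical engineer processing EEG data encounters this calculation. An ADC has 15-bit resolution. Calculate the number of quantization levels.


Number of quantization levels = 2^N
= 2^15
= 32768

32768


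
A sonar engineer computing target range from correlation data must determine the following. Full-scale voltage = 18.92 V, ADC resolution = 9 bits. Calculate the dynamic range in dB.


Dynamic range from full-scale to LSB:
V_min = V_max / 2^bits = 18.92 / 2^9
DR = 20 * log10(V_max / V_min)
   = 20 * log10(2^9)
   = 20 * 9 * log10(2)
   = 54.19 dB

54.19 dB


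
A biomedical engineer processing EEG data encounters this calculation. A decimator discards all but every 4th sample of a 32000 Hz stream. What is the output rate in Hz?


Decimation reduces the sample rate:
fs_out = fs_in / M
       = 32000 / 4
       = 8000.0 Hz

8000.0 Hz


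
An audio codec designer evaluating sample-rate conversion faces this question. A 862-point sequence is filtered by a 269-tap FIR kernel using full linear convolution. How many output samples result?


Linear convolution output length:
L = N + M - 1
  = 862 + 269 - 1
  = 1130 samples

1130


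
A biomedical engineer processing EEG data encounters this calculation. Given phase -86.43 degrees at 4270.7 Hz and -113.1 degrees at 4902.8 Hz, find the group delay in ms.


Group delay from phase difference:
tau = -d(phi)/d(omega)
d(phi) = -26.67 deg = -0.465479 rad
d(omega) = 2*pi*(4902.8 - 4270.7) = 3971.6014 rad/s
tau = -(-0.465479) / 3971.6014
    = 0.1172 ms

0.1172 ms


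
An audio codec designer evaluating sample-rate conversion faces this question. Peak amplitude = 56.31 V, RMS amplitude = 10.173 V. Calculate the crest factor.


Crest factor is the ratio of peak to RMS:
CF = V_peak / V_rms
   = 56.31 / 10.173
   = 5.5352

5.5352


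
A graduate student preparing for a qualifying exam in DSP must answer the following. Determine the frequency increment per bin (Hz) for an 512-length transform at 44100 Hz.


DFT frequency resolution:
df = fs / N
   = 44100 / 512
   = 86.1328 Hz

86.1328 Hz


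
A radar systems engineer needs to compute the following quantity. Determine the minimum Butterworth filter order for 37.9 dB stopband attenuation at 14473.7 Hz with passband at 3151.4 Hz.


Butterworth filter order formula:
n = log10(10^(A/10) - 1) / (2 * log10(f_stop/f_pass))
10^(37.9/10) - 1 = 6164.95
f_stop/f_pass = 14473.7 / 3151.4 = 4.5928
n = 2.8622 -> ceil = 3

3


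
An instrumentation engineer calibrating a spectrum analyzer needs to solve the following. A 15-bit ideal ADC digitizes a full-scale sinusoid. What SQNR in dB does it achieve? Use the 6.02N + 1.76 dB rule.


Theoretical SNR for a full-scale sinusoid:
SNR = 6.02 * N + 1.76
    = 6.02 * 15 + 1.76
    = 90.3 + 1.76
    = 92.06 dB

92.06 dB


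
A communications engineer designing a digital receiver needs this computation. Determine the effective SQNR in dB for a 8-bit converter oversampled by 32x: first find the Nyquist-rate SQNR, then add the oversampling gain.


Step 1 — baseline SQNR at Nyquist:
SQNR_base = 6.02*N + 1.76
          = 6.02*8 + 1.76
          = 49.92 dB

Step 2 — oversampling processing gain:
G = 10*log10(OSR) = 10*log10(32) = 15.05 dB

Step 3 — total:
SQNR_total = 49.92 + 15.05 = 64.97 dB

Base SQNR = 49.92 dB; oversampled SQNR = 64.97 dB


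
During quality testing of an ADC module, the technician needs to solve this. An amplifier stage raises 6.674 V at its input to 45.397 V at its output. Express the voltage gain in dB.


Voltage gain in dB:
G = 20 * log10(Vout / Vin)
  = 20 * log10(45.397 / 6.674)
  = 20 * log10(6.802068)
  = 20 * 0.832641
  = 16.65 dB

16.65 dB


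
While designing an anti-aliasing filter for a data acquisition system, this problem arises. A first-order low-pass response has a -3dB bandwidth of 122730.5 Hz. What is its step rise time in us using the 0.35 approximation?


Rise time from bandwidth relationship:
tr = 0.35 / BW
   = 0.35 / 122730.5
   = 2.851776861e-06 s
   = 2.8518 us

2.8518 us


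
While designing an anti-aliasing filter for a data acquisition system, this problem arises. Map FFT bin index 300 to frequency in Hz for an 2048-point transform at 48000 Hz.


Frequency of DFT bin k:
f_k = k * fs / N
    = 300 * 48000 / 2048
    = 14400000 / 2048
    = 7031.25 Hz

7031.25 Hz


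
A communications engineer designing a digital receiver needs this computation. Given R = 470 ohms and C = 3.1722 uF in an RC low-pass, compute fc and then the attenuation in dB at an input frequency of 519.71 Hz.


Step 1 — cutoff frequency:
fc = 1 / (2*pi*R*C)
C = 3.1722 uF = 3.1722e-06 F
fc = 1 / (2*pi*470*3.1722e-06)
   = 106.748 Hz

Step 2 — magnitude at f = 519.71 Hz:
|H(f)| = 1 / sqrt(1 + (f/fc)^2)
f/fc = 519.71 / 106.748 = 4.868569
|H| = 1 / sqrt(1 + 23.702964) = 0.2011988
|H|_dB = 20*log10(0.2011988) = -13.93 dB

fc = 106.748 Hz; |H(519.71 Hz)| = -13.93 dB


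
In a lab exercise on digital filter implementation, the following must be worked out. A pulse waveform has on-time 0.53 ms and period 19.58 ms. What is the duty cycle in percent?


Duty cycle as a percentage:
DC = (t_on / T) * 100
   = (0.53 / 19.58) * 100
   = 0.027068 * 100
   = 2.71 %

2.71 %


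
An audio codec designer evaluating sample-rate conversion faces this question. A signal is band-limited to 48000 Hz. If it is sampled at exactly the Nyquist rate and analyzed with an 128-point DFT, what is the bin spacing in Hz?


Step 1 — Nyquist sampling rate:
fs = 2 * fmax = 2 * 48000 = 96000 Hz

Step 2 — DFT bin spacing:
df = fs / N = 96000 / 128 = 750.0 Hz

750.0 Hz


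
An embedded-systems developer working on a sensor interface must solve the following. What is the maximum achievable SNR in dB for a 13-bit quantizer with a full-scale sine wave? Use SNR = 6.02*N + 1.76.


Theoretical SNR for a full-scale sinusoid:
SNR = 6.02 * N + 1.76
    = 6.02 * 13 + 1.76
    = 78.26 + 1.76
    = 80.02 dB

80.02 dB


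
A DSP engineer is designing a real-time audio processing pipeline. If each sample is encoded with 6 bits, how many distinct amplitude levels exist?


Number of quantization levels = 2^N
= 2^6
= 64

64


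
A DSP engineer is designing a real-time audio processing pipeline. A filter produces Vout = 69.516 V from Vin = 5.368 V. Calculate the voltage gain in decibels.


Voltage gain in dB:
G = 20 * log10(Vout / Vin)
  = 20 * log10(69.516 / 5.368)
  = 20 * log10(12.950075)
  = 20 * 1.112272
  = 22.25 dB

22.25 dB


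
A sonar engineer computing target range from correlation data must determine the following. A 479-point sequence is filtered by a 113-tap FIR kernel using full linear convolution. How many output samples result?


Linear convolution output length:
L = N + M - 1
  = 479 + 113 - 1
  = 591 samples

591


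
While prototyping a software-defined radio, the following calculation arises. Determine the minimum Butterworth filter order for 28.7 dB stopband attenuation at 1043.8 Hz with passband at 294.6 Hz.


Butterworth filter order formula:
n = log10(10^(A/10) - 1) / (2 * log10(f_stop/f_pass))
10^(28.7/10) - 1 = 740.3102
f_stop/f_pass = 1043.8 / 294.6 = 3.5431
n = 2.6115 -> ceil = 3

3


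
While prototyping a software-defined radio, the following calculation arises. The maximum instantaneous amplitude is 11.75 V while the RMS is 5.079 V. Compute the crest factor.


Crest factor is the ratio of peak to RMS:
CF = V_peak / V_rms
   = 11.75 / 5.079
   = 2.3134

2.3134


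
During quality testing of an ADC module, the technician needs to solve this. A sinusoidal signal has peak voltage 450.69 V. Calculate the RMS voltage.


RMS voltage for a sinusoidal waveform:
V_rms = V_peak / sqrt(2)
      = 450.69 / 1.414214
      = 318.686 V

318.686 V


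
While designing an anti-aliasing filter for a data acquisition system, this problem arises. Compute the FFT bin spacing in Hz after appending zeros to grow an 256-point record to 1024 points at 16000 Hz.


Frequency resolution after zero-padding:
N_padded = 256 * 4 = 1024
df = fs / N_padded
   = 16000 / 1024
   = 15.625 Hz

15.625 Hz


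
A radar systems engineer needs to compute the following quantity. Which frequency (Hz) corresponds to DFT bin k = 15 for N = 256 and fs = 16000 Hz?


Frequency of DFT bin k:
f_k = k * fs / N
    = 15 * 16000 / 256
    = 240000 / 256
    = 937.5 Hz

937.5 Hz


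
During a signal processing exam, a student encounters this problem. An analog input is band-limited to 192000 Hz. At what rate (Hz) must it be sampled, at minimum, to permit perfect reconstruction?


The Nyquist rate is twice the maximum frequency component.
fs_min = 2 * fmax
      = 2 * 192000
      = 384000 Hz

384000


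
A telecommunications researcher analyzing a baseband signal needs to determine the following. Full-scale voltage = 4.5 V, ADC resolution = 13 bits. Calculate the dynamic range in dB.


Dynamic range from full-scale to LSB:
V_min = V_max / 2^bits = 4.5 / 2^13
DR = 20 * log10(V_max / V_min)
   = 20 * log10(2^13)
   = 20 * 13 * log10(2)
   = 78.27 dB

78.27 dB


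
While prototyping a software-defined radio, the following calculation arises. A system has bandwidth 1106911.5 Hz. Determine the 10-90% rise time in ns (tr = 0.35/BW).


Rise time from bandwidth relationship:
tr = 0.35 / BW
   = 0.35 / 1106911.5
   = 3.161951068e-07 s
   = 316.1951 ns

316.1951 ns


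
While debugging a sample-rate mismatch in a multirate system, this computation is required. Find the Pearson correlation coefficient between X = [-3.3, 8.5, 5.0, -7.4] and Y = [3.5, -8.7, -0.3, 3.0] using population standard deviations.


Pearson correlation coefficient (population):
r = cov(X,Y) / (std(X) * std(Y))
Mean X = 0.7, Mean Y = -0.625
Cov(X,Y) = -26.8625
Std(X) = 6.343106, Std(Y) = 4.885374
r = -0.8669

-0.8669


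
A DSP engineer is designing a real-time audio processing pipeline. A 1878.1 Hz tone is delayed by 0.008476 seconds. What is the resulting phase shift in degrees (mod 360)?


Phase shift from frequency and time delay:
phi = 360 * f * t_delay
    = 360 * 1878.1 * 0.008476
    = 5730.76 degrees
    mod 360 = 330.76 degrees

330.76 degrees


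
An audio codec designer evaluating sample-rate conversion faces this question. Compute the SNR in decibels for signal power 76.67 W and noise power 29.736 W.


SNR in decibels:
SNR = 10 * log10(Ps / Pn)
    = 10 * log10(76.67 / 29.736)
    = 10 * log10(2.5784)
    = 10 * 0.4113
    = 4.11 dB

4.11 dB


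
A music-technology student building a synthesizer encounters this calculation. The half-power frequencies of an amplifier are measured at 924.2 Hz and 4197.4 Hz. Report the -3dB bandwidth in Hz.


Bandwidth is the difference of -3dB frequencies:
BW = f_high - f_low
   = 4197.4 - 924.2
   = 3273.2 Hz

3273.2 Hz


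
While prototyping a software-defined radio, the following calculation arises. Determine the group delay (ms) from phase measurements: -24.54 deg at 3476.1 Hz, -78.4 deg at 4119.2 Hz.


Group delay from phase difference:
tau = -d(phi)/d(omega)
d(phi) = -53.86 deg = -0.940034 rad
d(omega) = 2*pi*(4119.2 - 3476.1) = 4040.7165 rad/s
tau = -(-0.940034) / 4040.7165
    = 0.2326 ms

0.2326 ms


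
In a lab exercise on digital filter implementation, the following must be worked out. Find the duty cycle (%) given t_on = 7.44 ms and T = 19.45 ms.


Duty cycle as a percentage:
DC = (t_on / T) * 100
   = (7.44 / 19.45) * 100
   = 0.382519 * 100
   = 38.25 %

38.25 %


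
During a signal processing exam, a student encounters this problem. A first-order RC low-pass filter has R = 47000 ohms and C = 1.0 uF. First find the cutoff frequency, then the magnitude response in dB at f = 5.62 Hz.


Step 1 — cutoff frequency:
fc = 1 / (2*pi*R*C)
C = 1.0 uF = 1e-06 F
fc = 1 / (2*pi*47000*1e-06)
   = 3.38628 Hz

Step 2 — magnitude at f = 5.62 Hz:
|H(f)| = 1 / sqrt(1 + (f/fc)^2)
f/fc = 5.62 / 3.38628 = 1.659638
|H| = 1 / sqrt(1 + 2.754398) = 0.5160952
|H|_dB = 20*log10(0.5160952) = -5.75 dB

fc = 3.38628 Hz; |H(5.62 Hz)| = -5.75 dB


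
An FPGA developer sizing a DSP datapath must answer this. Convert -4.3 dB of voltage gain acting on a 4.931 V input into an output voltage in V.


Output voltage from dB gain:
V_out = V_in * 10^(gain_dB / 20)
      = 4.931 * 10^(-4.3 / 20)
      = 4.931 * 0.609537
      = 3.0056 V

3.0056 V


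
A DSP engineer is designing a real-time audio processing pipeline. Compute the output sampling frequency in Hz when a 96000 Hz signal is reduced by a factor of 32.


Decimation reduces the sample rate:
fs_out = fs_in / M
       = 96000 / 32
       = 3000.0 Hz

3000.0 Hz


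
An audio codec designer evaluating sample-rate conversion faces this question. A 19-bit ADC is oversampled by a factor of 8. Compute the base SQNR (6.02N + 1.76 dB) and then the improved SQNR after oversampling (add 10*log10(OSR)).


Step 1 — baseline SQNR at Nyquist:
SQNR_base = 6.02*N + 1.76
          = 6.02*19 + 1.76
          = 116.14 dB

Step 2 — oversampling processing gain:
G = 10*log10(OSR) = 10*log10(8) = 9.03 dB

Step 3 — total:
SQNR_total = 116.14 + 9.03 = 125.17 dB

Base SQNR = 116.14 dB; oversampled SQNR = 125.17 dB


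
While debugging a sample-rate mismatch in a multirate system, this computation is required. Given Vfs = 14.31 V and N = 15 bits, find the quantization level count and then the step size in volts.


Step 1 — number of quantization levels:
L = 2^N = 2^15 = 32768

Step 2 — LSB step size:
delta = Vfs / L
      = 14.31 / 32768
      = 0.00043671 V

Levels = 32768; step size = 0.00043671 V


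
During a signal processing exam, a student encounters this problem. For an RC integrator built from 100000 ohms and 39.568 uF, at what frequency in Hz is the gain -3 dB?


Cutoff frequency of a first-order RC filter:
fc = 1 / (2 * pi * R * C)
C = 39.568 uF = 3.9568e-05 F
fc = 1 / (2 * pi * 100000 * 3.9568e-05)
   = 1 / 24.861307623448
   = 0.040223 Hz

0.040223 Hz


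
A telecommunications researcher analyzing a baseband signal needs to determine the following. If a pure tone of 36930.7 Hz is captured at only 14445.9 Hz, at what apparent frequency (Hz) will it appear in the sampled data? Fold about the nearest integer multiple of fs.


Compute the nearest integer multiple of fs to the signal:
n = round(36930.7 / 14445.9) = 3
f_alias = |36930.7 - 3 * 14445.9|
        = |36930.7 - 43337.7|
        = 6407.0 Hz

6407.0


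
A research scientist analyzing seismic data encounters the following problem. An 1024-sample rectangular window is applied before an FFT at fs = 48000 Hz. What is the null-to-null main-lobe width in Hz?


Main lobe width for a rectangular window:
Width = 2 * fs / N
      = 2 * 48000 / 1024
      = 96000 / 1024
      = 93.75 Hz

93.75 Hz


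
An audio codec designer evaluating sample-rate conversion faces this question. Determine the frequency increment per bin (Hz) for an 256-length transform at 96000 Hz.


DFT frequency resolution:
df = fs / N
   = 96000 / 256
   = 375.0 Hz

375.0 Hz


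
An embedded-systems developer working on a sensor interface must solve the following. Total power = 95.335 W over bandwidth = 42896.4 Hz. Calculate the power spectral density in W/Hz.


Power spectral density:
PSD = P / BW
    = 95.335 / 42896.4
    = 0.00222245 W/Hz

0.00222245 W/Hz


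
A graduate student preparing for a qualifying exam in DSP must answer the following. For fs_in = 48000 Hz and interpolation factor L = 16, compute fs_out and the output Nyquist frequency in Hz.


Step 1 — output sample rate after interpolation by L:
fs_out = L * fs_in = 16 * 48000 = 768000 Hz

Step 2 — Nyquist frequency of the output stream:
f_Nyq = fs_out / 2 = 768000 / 2 = 384000.0 Hz

fs_out = 768000 Hz; f_Nyquist = 384000.0 Hz


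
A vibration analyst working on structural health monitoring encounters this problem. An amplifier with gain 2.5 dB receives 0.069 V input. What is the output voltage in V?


Output voltage from dB gain:
V_out = V_in * 10^(gain_dB / 20)
      = 0.069 * 10^(2.5 / 20)
      = 0.069 * 1.333521
      = 0.092 V

0.092 V


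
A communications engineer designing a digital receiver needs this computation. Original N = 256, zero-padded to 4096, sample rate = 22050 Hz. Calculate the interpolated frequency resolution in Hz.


Frequency resolution after zero-padding:
N_padded = 256 * 16 = 4096
df = fs / N_padded
   = 22050 / 4096
   = 5.3833 Hz

5.3833 Hz


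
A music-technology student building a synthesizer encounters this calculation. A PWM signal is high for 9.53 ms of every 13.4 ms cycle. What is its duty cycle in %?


Duty cycle as a percentage:
DC = (t_on / T) * 100
   = (9.53 / 13.4) * 100
   = 0.711194 * 100
   = 71.12 %

71.12 %


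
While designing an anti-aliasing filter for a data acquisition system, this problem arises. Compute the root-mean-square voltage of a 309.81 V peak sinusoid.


RMS voltage for a sinusoidal waveform:
V_rms = V_peak / sqrt(2)
      = 309.81 / 1.414214
      = 219.069 V

219.069 V


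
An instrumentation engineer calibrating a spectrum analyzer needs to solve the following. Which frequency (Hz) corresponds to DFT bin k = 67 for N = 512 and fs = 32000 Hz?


Frequency of DFT bin k:
f_k = k * fs / N
    = 67 * 32000 / 512
    = 2144000 / 512
    = 4187.5 Hz

4187.5 Hz


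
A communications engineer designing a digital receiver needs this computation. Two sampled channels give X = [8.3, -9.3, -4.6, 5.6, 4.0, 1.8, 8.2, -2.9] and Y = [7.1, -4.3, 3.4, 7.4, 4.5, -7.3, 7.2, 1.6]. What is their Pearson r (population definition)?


Pearson correlation coefficient (population):
r = cov(X,Y) / (std(X) * std(Y))
Mean X = 1.3875, Mean Y = 2.45
Cov(X,Y) = 19.598125
Std(X) = 5.993629, Std(Y) = 5.185798
r = 0.6305

0.6305


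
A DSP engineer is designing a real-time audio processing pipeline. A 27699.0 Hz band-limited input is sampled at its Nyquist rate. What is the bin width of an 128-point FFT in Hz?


Step 1 — Nyquist sampling rate:
fs = 2 * fmax = 2 * 27699.0 = 55398.0 Hz

Step 2 — DFT bin spacing:
df = fs / N = 55398.0 / 128 = 432.7969 Hz

432.7969 Hz


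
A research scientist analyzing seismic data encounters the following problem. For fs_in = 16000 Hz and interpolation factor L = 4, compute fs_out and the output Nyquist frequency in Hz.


Step 1 — output sample rate after interpolation by L:
fs_out = L * fs_in = 4 * 16000 = 64000 Hz

Step 2 — Nyquist frequency of the output stream:
f_Nyq = fs_out / 2 = 64000 / 2 = 32000.0 Hz

fs_out = 64000 Hz; f_Nyquist = 32000.0 Hz


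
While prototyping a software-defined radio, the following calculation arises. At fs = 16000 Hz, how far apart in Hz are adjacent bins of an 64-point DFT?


DFT frequency resolution:
df = fs / N
   = 16000 / 64
   = 250.0 Hz

250.0 Hz


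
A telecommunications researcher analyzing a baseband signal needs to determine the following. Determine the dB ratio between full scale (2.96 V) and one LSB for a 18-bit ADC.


Dynamic range from full-scale to LSB:
V_min = V_max / 2^bits = 2.96 / 2^18
DR = 20 * log10(V_max / V_min)
   = 20 * log10(2^18)
   = 20 * 18 * log10(2)
   = 108.37 dB

108.37 dB


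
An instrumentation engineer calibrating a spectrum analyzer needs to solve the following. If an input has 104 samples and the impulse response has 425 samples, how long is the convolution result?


Linear convolution output length:
L = N + M - 1
  = 104 + 425 - 1
  = 528 samples

528


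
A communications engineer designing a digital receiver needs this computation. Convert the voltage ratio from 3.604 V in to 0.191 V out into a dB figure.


Voltage gain in dB:
G = 20 * log10(Vout / Vin)
  = 20 * log10(0.191 / 3.604)
  = 20 * log10(0.052997)
  = 20 * -1.275751
  = -25.52 dB

-25.52 dB


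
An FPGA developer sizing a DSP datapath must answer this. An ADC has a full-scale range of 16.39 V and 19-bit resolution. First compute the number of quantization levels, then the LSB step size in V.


Step 1 — number of quantization levels:
L = 2^N = 2^19 = 524288

Step 2 — LSB step size:
delta = Vfs / L
      = 16.39 / 524288
      = 3.126e-05 V

Levels = 524288; step size = 3.126e-05 V


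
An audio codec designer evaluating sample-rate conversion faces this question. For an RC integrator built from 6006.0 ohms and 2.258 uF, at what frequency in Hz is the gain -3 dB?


Cutoff frequency of a first-order RC filter:
fc = 1 / (2 * pi * R * C)
C = 2.258 uF = 2.258e-06 F
fc = 1 / (2 * pi * 6006.0 * 2.258e-06)
   = 1 / 0.085209719136211
   = 11.73575 Hz

11.73575 Hz


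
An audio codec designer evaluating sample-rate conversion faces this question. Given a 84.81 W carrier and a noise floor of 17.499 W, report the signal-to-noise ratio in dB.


SNR in decibels:
SNR = 10 * log10(Ps / Pn)
    = 10 * log10(84.81 / 17.499)
    = 10 * log10(4.8466)
    = 10 * 0.6854
    = 6.85 dB

6.85 dB


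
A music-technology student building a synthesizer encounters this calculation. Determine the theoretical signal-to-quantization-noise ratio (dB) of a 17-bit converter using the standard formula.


Theoretical SNR for a full-scale sinusoid:
SNR = 6.02 * N + 1.76
    = 6.02 * 17 + 1.76
    = 102.34 + 1.76
    = 104.1 dB

104.1 dB


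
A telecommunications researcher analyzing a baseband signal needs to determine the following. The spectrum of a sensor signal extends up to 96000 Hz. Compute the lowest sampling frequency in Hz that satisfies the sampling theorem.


The Nyquist rate is twice the maximum frequency component.
fs_min = 2 * fmax
      = 2 * 96000
      = 192000 Hz

192000


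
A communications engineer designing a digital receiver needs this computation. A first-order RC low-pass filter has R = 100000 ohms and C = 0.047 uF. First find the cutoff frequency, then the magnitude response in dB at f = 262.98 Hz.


Step 1 — cutoff frequency:
fc = 1 / (2*pi*R*C)
C = 0.047 uF = 4.7e-08 F
fc = 1 / (2*pi*100000*4.7e-08)
   = 33.8628 Hz

Step 2 — magnitude at f = 262.98 Hz:
|H(f)| = 1 / sqrt(1 + (f/fc)^2)
f/fc = 262.98 / 33.8628 = 7.766044
|H| = 1 / sqrt(1 + 60.311439) = 0.1277113
|H|_dB = 20*log10(0.1277113) = -17.88 dB

fc = 33.8628 Hz; |H(262.98 Hz)| = -17.88 dB


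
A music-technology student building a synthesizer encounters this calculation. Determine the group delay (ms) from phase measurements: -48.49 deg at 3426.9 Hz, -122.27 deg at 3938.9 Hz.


Group delay from phase difference:
tau = -d(phi)/d(omega)
d(phi) = -73.78 deg = -1.287704 rad
d(omega) = 2*pi*(3938.9 - 3426.9) = 3216.9909 rad/s
tau = -(-1.287704) / 3216.9909
    = 0.4003 ms

0.4003 ms


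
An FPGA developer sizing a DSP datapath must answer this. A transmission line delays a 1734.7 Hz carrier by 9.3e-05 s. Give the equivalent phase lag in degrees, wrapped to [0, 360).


Phase shift from frequency and time delay:
phi = 360 * f * t_delay
    = 360 * 1734.7 * 9.3e-05
    = 58.08 degrees
    mod 360 = 58.08 degrees

58.08 degrees


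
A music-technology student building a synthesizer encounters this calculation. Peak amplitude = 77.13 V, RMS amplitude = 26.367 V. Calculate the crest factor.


Crest factor is the ratio of peak to RMS:
CF = V_peak / V_rms
   = 77.13 / 26.367
   = 2.9252

2.9252


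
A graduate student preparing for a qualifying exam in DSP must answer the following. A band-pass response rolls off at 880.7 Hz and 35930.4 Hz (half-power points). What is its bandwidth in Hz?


Bandwidth is the difference of -3dB frequencies:
BW = f_high - f_low
   = 35930.4 - 880.7
   = 35049.7 Hz

35049.7 Hz


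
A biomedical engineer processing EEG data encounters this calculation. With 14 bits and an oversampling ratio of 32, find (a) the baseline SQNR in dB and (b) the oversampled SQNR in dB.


Step 1 — baseline SQNR at Nyquist:
SQNR_base = 6.02*N + 1.76
          = 6.02*14 + 1.76
          = 86.04 dB

Step 2 — oversampling processing gain:
G = 10*log10(OSR) = 10*log10(32) = 15.05 dB

Step 3 — total:
SQNR_total = 86.04 + 15.05 = 101.09 dB

Base SQNR = 86.04 dB; oversampled SQNR = 101.09 dB


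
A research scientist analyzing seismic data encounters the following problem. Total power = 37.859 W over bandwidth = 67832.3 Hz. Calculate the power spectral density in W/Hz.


Power spectral density:
PSD = P / BW
    = 37.859 / 67832.3
    = 0.00055813 W/Hz

0.00055813 W/Hz


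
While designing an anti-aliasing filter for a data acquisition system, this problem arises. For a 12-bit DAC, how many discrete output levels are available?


Number of quantization levels = 2^N
= 2^12
= 4096

4096


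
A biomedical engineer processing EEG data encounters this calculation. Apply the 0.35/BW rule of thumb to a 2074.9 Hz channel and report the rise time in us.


Rise time from bandwidth relationship:
tr = 0.35 / BW
   = 0.35 / 2074.9
   = 0.0001686828281 s
   = 168.6828 us

168.6828 us


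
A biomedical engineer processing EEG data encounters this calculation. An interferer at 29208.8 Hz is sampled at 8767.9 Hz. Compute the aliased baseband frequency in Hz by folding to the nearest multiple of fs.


Compute the nearest integer multiple of fs to the signal:
n = round(29208.8 / 8767.9) = 3
f_alias = |29208.8 - 3 * 8767.9|
        = |29208.8 - 26303.7|
        = 2905.1 Hz

2905.1


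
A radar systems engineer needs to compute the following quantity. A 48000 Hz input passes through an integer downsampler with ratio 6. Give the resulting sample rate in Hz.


Decimation reduces the sample rate:
fs_out = fs_in / M
       = 48000 / 6
       = 8000.0 Hz

8000.0 Hz


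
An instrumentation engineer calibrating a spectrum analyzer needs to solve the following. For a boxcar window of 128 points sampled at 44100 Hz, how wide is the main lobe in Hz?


Main lobe width for a rectangular window:
Width = 2 * fs / N
      = 2 * 44100 / 128
      = 88200 / 128
      = 689.062 Hz

689.062 Hz


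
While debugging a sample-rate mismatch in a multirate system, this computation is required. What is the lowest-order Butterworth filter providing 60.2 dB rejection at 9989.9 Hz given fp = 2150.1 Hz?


Butterworth filter order formula:
n = log10(10^(A/10) - 1) / (2 * log10(f_stop/f_pass))
10^(60.2/10) - 1 = 1047127.5481
f_stop/f_pass = 9989.9 / 2150.1 = 4.6462
n = 4.5121 -> ceil = 5

5


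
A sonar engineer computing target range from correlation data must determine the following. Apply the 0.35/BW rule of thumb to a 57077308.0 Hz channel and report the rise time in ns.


Rise time from bandwidth relationship:
tr = 0.35 / BW
   = 0.35 / 57077308.0
   = 6.132034118e-09 s
   = 6.132 ns

6.132 ns


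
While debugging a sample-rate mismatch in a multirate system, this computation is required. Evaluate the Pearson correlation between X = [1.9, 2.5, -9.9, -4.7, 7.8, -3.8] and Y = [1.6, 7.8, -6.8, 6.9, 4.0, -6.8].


Pearson correlation coefficient (population):
r = cov(X,Y) / (std(X) * std(Y))
Mean X = -1.0333, Mean Y = 1.1167
Cov(X,Y) = 20.232222
Std(X) = 5.756639, Std(Y) = 5.944302
r = 0.5913

0.5913


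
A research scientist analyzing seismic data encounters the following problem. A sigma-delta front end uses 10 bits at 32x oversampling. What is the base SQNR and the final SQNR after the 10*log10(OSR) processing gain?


Step 1 — baseline SQNR at Nyquist:
SQNR_base = 6.02*N + 1.76
          = 6.02*10 + 1.76
          = 61.96 dB

Step 2 — oversampling processing gain:
G = 10*log10(OSR) = 10*log10(32) = 15.05 dB

Step 3 — total:
SQNR_total = 61.96 + 15.05 = 77.01 dB

Base SQNR = 61.96 dB; oversampled SQNR = 77.01 dB


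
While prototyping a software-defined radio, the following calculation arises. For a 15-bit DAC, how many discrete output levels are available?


Number of quantization levels = 2^N
= 2^15
= 32768

32768


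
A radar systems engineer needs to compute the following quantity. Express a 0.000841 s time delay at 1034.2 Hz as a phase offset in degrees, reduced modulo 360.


Phase shift from frequency and time delay:
phi = 360 * f * t_delay
    = 360 * 1034.2 * 0.000841
    = 313.11 degrees
    mod 360 = 313.11 degrees

313.11 degrees


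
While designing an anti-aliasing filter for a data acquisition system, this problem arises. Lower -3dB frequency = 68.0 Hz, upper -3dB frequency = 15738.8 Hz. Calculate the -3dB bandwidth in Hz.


Bandwidth is the difference of -3dB frequencies:
BW = f_high - f_low
   = 15738.8 - 68.0
   = 15670.8 Hz

15670.8 Hz


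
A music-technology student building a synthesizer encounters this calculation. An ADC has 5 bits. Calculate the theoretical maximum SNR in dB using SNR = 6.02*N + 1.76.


Theoretical SNR for a full-scale sinusoid:
SNR = 6.02 * N + 1.76
    = 6.02 * 5 + 1.76
    = 30.1 + 1.76
    = 31.86 dB

31.86 dB


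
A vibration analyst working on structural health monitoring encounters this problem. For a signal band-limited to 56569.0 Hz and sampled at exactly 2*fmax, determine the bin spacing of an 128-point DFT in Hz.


Step 1 — Nyquist sampling rate:
fs = 2 * fmax = 2 * 56569.0 = 113138.0 Hz

Step 2 — DFT bin spacing:
df = fs / N = 113138.0 / 128 = 883.8906 Hz

883.8906 Hz


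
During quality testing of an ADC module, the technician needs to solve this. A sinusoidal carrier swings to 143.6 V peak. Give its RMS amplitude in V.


RMS voltage for a sinusoidal waveform:
V_rms = V_peak / sqrt(2)
      = 143.6 / 1.414214
      = 101.541 V

101.541 V


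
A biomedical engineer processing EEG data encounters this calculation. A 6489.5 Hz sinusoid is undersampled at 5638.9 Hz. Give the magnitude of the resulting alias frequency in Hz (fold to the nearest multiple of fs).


Compute the nearest integer multiple of fs to the signal:
n = round(6489.5 / 5638.9) = 1
f_alias = |6489.5 - 1 * 5638.9|
        = |6489.5 - 5638.9|
        = 850.6 Hz

850.6


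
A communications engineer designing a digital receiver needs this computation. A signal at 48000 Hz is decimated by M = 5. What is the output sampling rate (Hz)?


Decimation reduces the sample rate:
fs_out = fs_in / M
       = 48000 / 5
       = 9600.0 Hz

9600.0 Hz


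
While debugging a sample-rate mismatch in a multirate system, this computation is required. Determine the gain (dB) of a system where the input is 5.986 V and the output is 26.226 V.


Voltage gain in dB:
G = 20 * log10(Vout / Vin)
  = 20 * log10(26.226 / 5.986)
  = 20 * log10(4.381223)
  = 20 * 0.641595
  = 12.83 dB

12.83 dB


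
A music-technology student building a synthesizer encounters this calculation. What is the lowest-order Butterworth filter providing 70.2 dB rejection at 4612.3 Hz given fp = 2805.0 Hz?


Butterworth filter order formula:
n = log10(10^(A/10) - 1) / (2 * log10(f_stop/f_pass))
10^(70.2/10) - 1 = 10471284.4805
f_stop/f_pass = 4612.3 / 2805.0 = 1.6443
n = 16.2512 -> ceil = 17

17


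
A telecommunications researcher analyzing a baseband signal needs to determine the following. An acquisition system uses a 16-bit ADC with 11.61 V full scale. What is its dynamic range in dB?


Dynamic range from full-scale to LSB:
V_min = V_max / 2^bits = 11.61 / 2^16
DR = 20 * log10(V_max / V_min)
   = 20 * log10(2^16)
   = 20 * 16 * log10(2)
   = 96.33 dB

96.33 dB


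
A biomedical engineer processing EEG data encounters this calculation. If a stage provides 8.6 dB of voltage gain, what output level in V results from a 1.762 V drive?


Output voltage from dB gain:
V_out = V_in * 10^(gain_dB / 20)
      = 1.762 * 10^(8.6 / 20)
      = 1.762 * 2.691535
      = 4.7425 V

4.7425 V


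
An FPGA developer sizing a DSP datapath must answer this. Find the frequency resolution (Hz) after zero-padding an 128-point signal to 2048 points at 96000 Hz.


Frequency resolution after zero-padding:
N_padded = 128 * 16 = 2048
df = fs / N_padded
   = 96000 / 2048
   = 46.875 Hz

46.875 Hz


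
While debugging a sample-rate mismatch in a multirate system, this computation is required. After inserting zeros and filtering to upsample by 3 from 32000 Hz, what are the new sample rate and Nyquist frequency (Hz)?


Step 1 — output sample rate after interpolation by L:
fs_out = L * fs_in = 3 * 32000 = 96000 Hz

Step 2 — Nyquist frequency of the output stream:
f_Nyq = fs_out / 2 = 96000 / 2 = 48000.0 Hz

fs_out = 96000 Hz; f_Nyquist = 48000.0 Hz


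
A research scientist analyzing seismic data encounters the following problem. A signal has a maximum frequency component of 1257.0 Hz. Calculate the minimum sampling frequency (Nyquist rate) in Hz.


The Nyquist rate is twice the maximum frequency component.
fs_min = 2 * fmax
      = 2 * 1257.0
      = 2514.0 Hz

2514.0


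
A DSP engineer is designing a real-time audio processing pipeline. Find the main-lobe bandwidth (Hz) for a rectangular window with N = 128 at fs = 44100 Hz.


Main lobe width for a rectangular window:
Width = 2 * fs / N
      = 2 * 44100 / 128
      = 88200 / 128
      = 689.062 Hz

689.062 Hz


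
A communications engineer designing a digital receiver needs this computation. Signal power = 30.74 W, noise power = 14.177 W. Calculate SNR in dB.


SNR in decibels:
SNR = 10 * log10(Ps / Pn)
    = 10 * log10(30.74 / 14.177)
    = 10 * log10(2.1683)
    = 10 * 0.3361
    = 3.36 dB

3.36 dB


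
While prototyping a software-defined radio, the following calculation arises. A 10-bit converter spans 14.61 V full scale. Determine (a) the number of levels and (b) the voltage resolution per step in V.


Step 1 — number of quantization levels:
L = 2^N = 2^10 = 1024

Step 2 — LSB step size:
delta = Vfs / L
      = 14.61 / 1024
      = 0.01426758 V

Levels = 1024; step size = 0.01426758 V


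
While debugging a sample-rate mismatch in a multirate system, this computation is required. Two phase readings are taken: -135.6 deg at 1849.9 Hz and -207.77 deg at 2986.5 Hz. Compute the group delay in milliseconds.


Group delay from phase difference:
tau = -d(phi)/d(omega)
d(phi) = -72.17 deg = -1.259604 rad
d(omega) = 2*pi*(2986.5 - 1849.9) = 7141.4684 rad/s
tau = -(-1.259604) / 7141.4684
    = 0.1764 ms

0.1764 ms


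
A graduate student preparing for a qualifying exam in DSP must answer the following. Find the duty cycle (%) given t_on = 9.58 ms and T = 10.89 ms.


Duty cycle as a percentage:
DC = (t_on / T) * 100
   = (9.58 / 10.89) * 100
   = 0.879706 * 100
   = 87.97 %

87.97 %


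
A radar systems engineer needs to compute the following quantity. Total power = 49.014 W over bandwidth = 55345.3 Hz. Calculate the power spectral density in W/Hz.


Power spectral density:
PSD = P / BW
    = 49.014 / 55345.3
    = 0.0008856 W/Hz

0.0008856 W/Hz


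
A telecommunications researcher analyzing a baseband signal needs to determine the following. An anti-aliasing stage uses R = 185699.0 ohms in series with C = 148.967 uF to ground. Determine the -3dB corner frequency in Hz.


Cutoff frequency of a first-order RC filter:
fc = 1 / (2 * pi * R * C)
C = 148.967 uF = 0.000148967 F
fc = 1 / (2 * pi * 185699.0 * 0.000148967)
   = 1 / 173.8118992448
   = 0.005753 Hz

0.005753 Hz


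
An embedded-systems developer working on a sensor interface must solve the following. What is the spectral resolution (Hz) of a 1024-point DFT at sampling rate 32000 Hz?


DFT frequency resolution:
df = fs / N
   = 32000 / 1024
   = 31.25 Hz

31.25 Hz


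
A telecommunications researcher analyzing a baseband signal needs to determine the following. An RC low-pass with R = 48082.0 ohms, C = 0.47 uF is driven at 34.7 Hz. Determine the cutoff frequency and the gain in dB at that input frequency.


Step 1 — cutoff frequency:
fc = 1 / (2*pi*R*C)
C = 0.47 uF = 4.7e-07 F
fc = 1 / (2*pi*48082.0*4.7e-07)
   = 7.04271 Hz

Step 2 — magnitude at f = 34.7 Hz:
|H(f)| = 1 / sqrt(1 + (f/fc)^2)
f/fc = 34.7 / 7.04271 = 4.927081
|H| = 1 / sqrt(1 + 24.276127) = 0.1989046
|H|_dB = 20*log10(0.1989046) = -14.03 dB

fc = 7.04271 Hz; |H(34.7 Hz)| = -14.03 dB


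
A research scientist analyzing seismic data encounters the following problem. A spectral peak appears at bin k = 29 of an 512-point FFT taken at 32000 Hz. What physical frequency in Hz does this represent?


Frequency of DFT bin k:
f_k = k * fs / N
    = 29 * 32000 / 512
    = 928000 / 512
    = 1812.5 Hz

1812.5 Hz


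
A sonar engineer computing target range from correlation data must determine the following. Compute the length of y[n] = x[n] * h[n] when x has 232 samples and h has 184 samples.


Linear convolution output length:
L = N + M - 1
  = 232 + 184 - 1
  = 415 samples

415


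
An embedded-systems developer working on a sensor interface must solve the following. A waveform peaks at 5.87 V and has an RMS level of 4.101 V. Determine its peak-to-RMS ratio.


Crest factor is the ratio of peak to RMS:
CF = V_peak / V_rms
   = 5.87 / 4.101
   = 1.4314

1.4314


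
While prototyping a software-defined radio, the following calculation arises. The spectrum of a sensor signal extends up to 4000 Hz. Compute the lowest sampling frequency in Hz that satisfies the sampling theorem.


The Nyquist rate is twice the maximum frequency component.
fs_min = 2 * fmax
      = 2 * 4000
      = 8000 Hz

8000


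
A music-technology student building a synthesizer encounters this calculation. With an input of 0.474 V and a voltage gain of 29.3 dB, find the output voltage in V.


Output voltage from dB gain:
V_out = V_in * 10^(gain_dB / 20)
      = 0.474 * 10^(29.3 / 20)
      = 0.474 * 29.17427
      = 13.8286 V

13.8286 V


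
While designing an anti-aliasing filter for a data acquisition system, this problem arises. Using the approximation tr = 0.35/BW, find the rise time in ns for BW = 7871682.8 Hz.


Rise time from bandwidth relationship:
tr = 0.35 / BW
   = 0.35 / 7871682.8
   = 4.446317374e-08 s
   = 44.4632 ns

44.4632 ns


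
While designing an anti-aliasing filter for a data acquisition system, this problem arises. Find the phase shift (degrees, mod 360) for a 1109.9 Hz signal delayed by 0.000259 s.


Phase shift from frequency and time delay:
phi = 360 * f * t_delay
    = 360 * 1109.9 * 0.000259
    = 103.49 degrees
    mod 360 = 103.49 degrees

103.49 degrees
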